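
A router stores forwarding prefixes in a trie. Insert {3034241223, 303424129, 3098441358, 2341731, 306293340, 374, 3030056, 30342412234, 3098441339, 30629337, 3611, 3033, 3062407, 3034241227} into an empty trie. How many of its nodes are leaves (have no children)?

Leaves are exactly the stored words that no other stored word extends.
Those words: "2341731", "3030056", "3033", "30342412234", "3034241227", "303424129", "3062407", "306293340", "30629337", "3098441339", "3098441358", "3611", "374"
Leaf count: 13

13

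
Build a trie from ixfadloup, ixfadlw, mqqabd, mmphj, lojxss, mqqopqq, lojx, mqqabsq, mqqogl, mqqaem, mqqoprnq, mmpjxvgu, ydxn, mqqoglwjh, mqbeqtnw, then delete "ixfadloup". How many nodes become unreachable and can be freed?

3

A node on "ixfadloup"'s path can go only if nothing else ends at it or branches off below it.
The suffix "oup" (3 nodes) is used only by "ixfadloup"; the node for "ixfadl" still has the child "w", so pruning stops there.
Nodes removed: 3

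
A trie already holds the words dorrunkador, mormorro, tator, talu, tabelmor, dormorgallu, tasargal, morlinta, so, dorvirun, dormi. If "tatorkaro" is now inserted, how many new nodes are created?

4

Walking "tatorkaro" from the root, the first 5 characters ("tator") follow existing edges; "k" is the first miss.
Each of the 4 remaining characters creates one node.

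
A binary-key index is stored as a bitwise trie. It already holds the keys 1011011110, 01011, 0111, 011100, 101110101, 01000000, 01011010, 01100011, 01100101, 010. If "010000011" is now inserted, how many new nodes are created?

2

The longest prefix of "010000011" already in the trie is "0100000" (length 7).
So 9 − 7 = 2 new nodes.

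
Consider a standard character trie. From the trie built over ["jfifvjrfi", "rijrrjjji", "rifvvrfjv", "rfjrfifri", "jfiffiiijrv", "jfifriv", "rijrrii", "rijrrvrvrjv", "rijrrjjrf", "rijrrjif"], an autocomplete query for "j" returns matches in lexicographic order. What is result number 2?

jfifriv

Filter for "j…" and sort: "jfiffiiijrv", "jfifriv", "jfifvjrfi"
Position 2: jfifriv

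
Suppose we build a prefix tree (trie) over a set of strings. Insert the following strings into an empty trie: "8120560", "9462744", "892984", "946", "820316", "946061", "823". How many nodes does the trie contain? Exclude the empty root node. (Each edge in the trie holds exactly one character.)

28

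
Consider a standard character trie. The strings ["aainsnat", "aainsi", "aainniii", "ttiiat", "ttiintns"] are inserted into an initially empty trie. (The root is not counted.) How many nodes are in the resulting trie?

Insert word by word; a character creates a node only if that edge doesn't already exist:
  "aainsnat" → 8 new (a, a, i, n, s, n, a, t)
  "aainsi" → prefix "aains" already present; 1 new (i)
  "aainniii" → prefix "aain" already present; 4 new (n, i, i, i)
  "ttiiat" → 6 new (t, t, i, i, a, t)
  "ttiintns" → prefix "ttii" already present; 4 new (n, t, n, s)
Total nodes = 8 + 1 + 4 + 6 + 4 = 23

23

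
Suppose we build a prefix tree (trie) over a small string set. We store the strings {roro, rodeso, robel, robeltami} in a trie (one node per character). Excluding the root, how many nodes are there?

15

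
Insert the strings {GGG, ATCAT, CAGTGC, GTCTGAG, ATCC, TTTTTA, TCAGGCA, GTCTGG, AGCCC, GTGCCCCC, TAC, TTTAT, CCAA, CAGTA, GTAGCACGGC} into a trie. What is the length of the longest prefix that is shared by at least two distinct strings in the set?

5

Equivalently: take the maximum, over all pairs, of their longest common prefix length.
e.g. "GTCTGAG" and "GTCTGG" share the prefix "GTCTG" of length 5; no pair shares a longer one.
Longest shared-prefix length: 5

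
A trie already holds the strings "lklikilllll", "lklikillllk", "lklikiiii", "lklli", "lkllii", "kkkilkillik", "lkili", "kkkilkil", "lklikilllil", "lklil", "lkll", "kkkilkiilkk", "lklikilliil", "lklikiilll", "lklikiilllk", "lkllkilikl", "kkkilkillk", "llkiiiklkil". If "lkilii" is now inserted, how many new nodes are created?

"lkili" is already a path in the trie; the remaining "i" must be added.
New nodes needed: |"lkilii"| − 5 = 6 − 5 = 1.

1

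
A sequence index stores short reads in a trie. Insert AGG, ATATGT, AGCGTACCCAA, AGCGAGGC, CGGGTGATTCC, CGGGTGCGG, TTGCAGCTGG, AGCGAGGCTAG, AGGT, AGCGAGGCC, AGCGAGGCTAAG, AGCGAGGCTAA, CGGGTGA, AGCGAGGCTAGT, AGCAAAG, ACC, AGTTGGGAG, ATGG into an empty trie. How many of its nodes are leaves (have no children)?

13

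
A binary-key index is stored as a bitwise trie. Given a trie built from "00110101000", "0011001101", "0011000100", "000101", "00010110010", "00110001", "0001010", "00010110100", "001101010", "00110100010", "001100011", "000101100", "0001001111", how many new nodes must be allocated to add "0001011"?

Every character of "0001011" already lies on an existing path (it is a prefix of some stored word).
No new nodes are needed: 0.

0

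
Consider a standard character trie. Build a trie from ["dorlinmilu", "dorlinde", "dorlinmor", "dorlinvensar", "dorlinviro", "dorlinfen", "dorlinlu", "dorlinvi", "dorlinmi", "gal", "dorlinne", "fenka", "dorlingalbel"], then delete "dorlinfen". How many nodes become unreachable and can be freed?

3

Walk "dorlinfen" from the leaf back toward the root, removing each node that no remaining word uses.
The suffix "fen" (3 nodes) is used only by "dorlinfen"; the node for "dorlin" still has the child "m", so pruning stops there.
Nodes removed: 3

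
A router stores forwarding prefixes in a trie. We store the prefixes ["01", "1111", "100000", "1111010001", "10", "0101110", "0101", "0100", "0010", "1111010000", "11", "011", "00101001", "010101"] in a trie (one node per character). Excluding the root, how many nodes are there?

Trace insertions, counting only characters that open a new branch:
  "01" → 2 new (0, 1)
  "1111" → 4 new (1, 1, 1, 1)
  "100000" → prefix "1" already present; 5 new (0, 0, 0, 0, 0)
  "1111010001" → prefix "1111" already present; 6 new (0, 1, 0, 0, 0, 1)
  "10" → prefix "10" already present; 0 new (none)
  "0101110" → prefix "01" already present; 5 new (0, 1, 1, 1, 0)
  "0101" → prefix "0101" already present; 0 new (none)
  "0100" → prefix "010" already present; 1 new (0)
  "0010" → prefix "0" already present; 3 new (0, 1, 0)
  "1111010000" → prefix "111101000" already present; 1 new (0)
  "11" → prefix "11" already present; 0 new (none)
  "011" → prefix "01" already present; 1 new (1)
  "00101001" → prefix "0010" already present; 4 new (1, 0, 0, 1)
  "010101" → prefix "0101" already present; 2 new (0, 1)
Total nodes = 2 + 4 + 5 + 6 + 0 + 5 + 0 + 1 + 3 + 1 + 0 + 1 + 4 + 2 = 34

34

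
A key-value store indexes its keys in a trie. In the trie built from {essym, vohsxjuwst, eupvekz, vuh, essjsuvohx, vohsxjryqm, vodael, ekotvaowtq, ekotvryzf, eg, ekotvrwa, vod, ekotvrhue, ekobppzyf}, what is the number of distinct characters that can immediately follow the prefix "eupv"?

1

Walk "eupv" from the root, arriving at one node.
Distinct next characters after "eupv": e.
That node has 1 child edge.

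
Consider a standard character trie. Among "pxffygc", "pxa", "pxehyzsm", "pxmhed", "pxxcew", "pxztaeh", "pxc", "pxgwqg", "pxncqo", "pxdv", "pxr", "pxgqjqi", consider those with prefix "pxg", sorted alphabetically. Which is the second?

pxgwqg

DFS of the "pxg" subtree visits, in order: "pxgqjqi", "pxgwqg"
Position 2: pxgwqg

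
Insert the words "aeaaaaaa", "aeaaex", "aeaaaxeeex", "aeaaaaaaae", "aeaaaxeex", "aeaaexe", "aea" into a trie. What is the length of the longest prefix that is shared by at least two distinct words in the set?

Look for the deepest trie node that still has at least two words in its subtree.
e.g. "aeaaaaaa" and "aeaaaaaaae" share the prefix "aeaaaaaa" of length 8; no pair shares a longer one.
Longest shared-prefix length: 8

8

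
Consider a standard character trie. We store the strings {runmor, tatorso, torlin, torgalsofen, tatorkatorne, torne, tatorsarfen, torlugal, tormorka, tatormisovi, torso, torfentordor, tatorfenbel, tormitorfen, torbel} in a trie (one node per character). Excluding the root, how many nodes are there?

82

Insert word by word; a character creates a node only if that edge doesn't already exist:
  "runmor" → 6 new (r, u, n, m, o, r)
  "tatorso" → 7 new (t, a, t, o, r, s, o)
  "torlin" → prefix "t" already present; 5 new (o, r, l, i, n)
  "torgalsofen" → prefix "tor" already present; 8 new (g, a, l, s, o, f, e, n)
  "tatorkatorne" → prefix "tator" already present; 7 new (k, a, t, o, r, n, e)
  "torne" → prefix "tor" already present; 2 new (n, e)
  "tatorsarfen" → prefix "tators" already present; 5 new (a, r, f, e, n)
  "torlugal" → prefix "torl" already present; 4 new (u, g, a, l)
  "tormorka" → prefix "tor" already present; 5 new (m, o, r, k, a)
  "tatormisovi" → prefix "tator" already present; 6 new (m, i, s, o, v, i)
  "torso" → prefix "tor" already present; 2 new (s, o)
  "torfentordor" → prefix "tor" already present; 9 new (f, e, n, t, o, r, d, o, r)
  "tatorfenbel" → prefix "tator" already present; 6 new (f, e, n, b, e, l)
  "tormitorfen" → prefix "torm" already present; 7 new (i, t, o, r, f, e, n)
  "torbel" → prefix "tor" already present; 3 new (b, e, l)
Total nodes = 6 + 7 + 5 + 8 + 7 + 2 + 5 + 4 + 5 + 6 + 2 + 9 + 6 + 7 + 3 = 82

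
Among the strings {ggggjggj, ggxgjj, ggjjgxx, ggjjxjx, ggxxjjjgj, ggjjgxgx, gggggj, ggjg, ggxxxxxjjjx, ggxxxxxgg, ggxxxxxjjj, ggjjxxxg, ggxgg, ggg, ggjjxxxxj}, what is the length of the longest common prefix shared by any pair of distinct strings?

Look for the deepest trie node that still has at least two words in its subtree.
e.g. "ggxxxxxjjj" and "ggxxxxxjjjx" share the prefix "ggxxxxxjjj" of length 10; no pair shares a longer one.
Longest shared-prefix length: 10

10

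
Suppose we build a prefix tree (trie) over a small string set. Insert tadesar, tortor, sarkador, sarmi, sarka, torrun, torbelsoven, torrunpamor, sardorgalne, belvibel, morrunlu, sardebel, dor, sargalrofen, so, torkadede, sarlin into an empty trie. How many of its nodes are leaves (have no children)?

Leaves are exactly the stored words that no other stored word extends.
Those words: "belvibel", "dor", "morrunlu", "sardebel", "sardorgalne", "sargalrofen", "sarkador", "sarlin", "sarmi", "so", "tadesar", "torbelsoven", "torkadede", "torrunpamor", "tortor"
Leaf count: 15

15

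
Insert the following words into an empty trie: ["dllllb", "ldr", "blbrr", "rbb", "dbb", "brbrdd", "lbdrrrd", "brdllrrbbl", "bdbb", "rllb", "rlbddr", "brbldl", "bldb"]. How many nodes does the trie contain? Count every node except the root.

Trace insertions, counting only characters that open a new branch:
  "dllllb" → 6 new (d, l, l, l, l, b)
  "ldr" → 3 new (l, d, r)
  "blbrr" → 5 new (b, l, b, r, r)
  "rbb" → 3 new (r, b, b)
  "dbb" → prefix "d" already present; 2 new (b, b)
  "brbrdd" → prefix "b" already present; 5 new (r, b, r, d, d)
  "lbdrrrd" → prefix "l" already present; 6 new (b, d, r, r, r, d)
  "brdllrrbbl" → prefix "br" already present; 8 new (d, l, l, r, r, b, b, l)
  "bdbb" → prefix "b" already present; 3 new (d, b, b)
  "rllb" → prefix "r" already present; 3 new (l, l, b)
  "rlbddr" → prefix "rl" already present; 4 new (b, d, d, r)
  "brbldl" → prefix "brb" already present; 3 new (l, d, l)
  "bldb" → prefix "bl" already present; 2 new (d, b)
Total nodes = 6 + 3 + 5 + 3 + 2 + 5 + 6 + 8 + 3 + 3 + 4 + 3 + 2 = 53

53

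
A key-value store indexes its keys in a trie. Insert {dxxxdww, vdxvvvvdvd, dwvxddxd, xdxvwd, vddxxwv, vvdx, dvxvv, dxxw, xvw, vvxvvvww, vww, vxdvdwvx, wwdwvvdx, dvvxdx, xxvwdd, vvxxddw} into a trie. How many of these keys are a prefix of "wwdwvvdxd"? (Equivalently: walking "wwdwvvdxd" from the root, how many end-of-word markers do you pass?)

Walk "wwdwvvdxd" from the root; an end-of-word marker is hit whenever a stored word is a prefix of "wwdwvvdxd".
Prefixes of the query that are stored words: "wwdwvvdx"
Count: 1

1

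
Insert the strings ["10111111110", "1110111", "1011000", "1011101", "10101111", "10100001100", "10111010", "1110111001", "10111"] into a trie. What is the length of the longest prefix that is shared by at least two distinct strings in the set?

Look for the deepest trie node that still has at least two words in its subtree.
"1011101" and "10111010" agree on "1011101" (7 characters) before diverging; nothing deeper is shared.
Longest shared-prefix length: 7

7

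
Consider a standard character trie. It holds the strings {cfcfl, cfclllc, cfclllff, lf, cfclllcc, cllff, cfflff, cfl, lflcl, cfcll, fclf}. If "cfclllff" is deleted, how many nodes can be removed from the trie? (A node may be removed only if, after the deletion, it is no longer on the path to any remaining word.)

2

A node on "cfclllff"'s path can go only if nothing else ends at it or branches off below it.
The suffix "ff" (2 nodes) is used only by "cfclllff"; the node for "cfclll" still has the child "c", so pruning stops there.
Nodes removed: 2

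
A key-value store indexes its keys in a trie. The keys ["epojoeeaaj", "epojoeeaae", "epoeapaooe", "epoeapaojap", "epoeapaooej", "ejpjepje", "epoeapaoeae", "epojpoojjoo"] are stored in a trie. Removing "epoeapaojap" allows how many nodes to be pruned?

3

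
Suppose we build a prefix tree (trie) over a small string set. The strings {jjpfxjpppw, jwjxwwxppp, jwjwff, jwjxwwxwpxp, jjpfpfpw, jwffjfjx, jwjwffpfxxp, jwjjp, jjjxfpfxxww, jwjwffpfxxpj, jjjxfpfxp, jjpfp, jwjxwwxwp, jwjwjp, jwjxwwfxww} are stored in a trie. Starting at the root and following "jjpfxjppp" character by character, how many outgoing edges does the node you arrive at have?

1

The children of the "jjpfxjppp" node are the distinct next characters among strings starting with "jjpfxjppp".
Characters that immediately follow "jjpfxjppp" among the stored strings: {w}.
That node has 1 child edge.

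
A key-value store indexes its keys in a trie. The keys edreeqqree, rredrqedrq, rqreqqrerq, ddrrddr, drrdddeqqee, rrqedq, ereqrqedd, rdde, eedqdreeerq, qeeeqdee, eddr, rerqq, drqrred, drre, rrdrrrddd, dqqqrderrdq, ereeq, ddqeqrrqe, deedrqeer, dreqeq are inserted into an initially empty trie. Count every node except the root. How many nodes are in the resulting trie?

Trace insertions, counting only characters that open a new branch:
  "edreeqqree" → 10 new (e, d, r, e, e, q, q, r, e, e)
  "rredrqedrq" → 10 new (r, r, e, d, r, q, e, d, r, q)
  "rqreqqrerq" → prefix "r" already present; 9 new (q, r, e, q, q, r, e, r, q)
  "ddrrddr" → 7 new (d, d, r, r, d, d, r)
  "drrdddeqqee" → prefix "d" already present; 10 new (r, r, d, d, d, e, q, q, e, e)
  "rrqedq" → prefix "rr" already present; 4 new (q, e, d, q)
  "ereqrqedd" → prefix "e" already present; 8 new (r, e, q, r, q, e, d, d)
  "rdde" → prefix "r" already present; 3 new (d, d, e)
  "eedqdreeerq" → prefix "e" already present; 10 new (e, d, q, d, r, e, e, e, r, q)
  "qeeeqdee" → 8 new (q, e, e, e, q, d, e, e)
  "eddr" → prefix "ed" already present; 2 new (d, r)
  "rerqq" → prefix "r" already present; 4 new (e, r, q, q)
  "drqrred" → prefix "dr" already present; 5 new (q, r, r, e, d)
  "drre" → prefix "drr" already present; 1 new (e)
  "rrdrrrddd" → prefix "rr" already present; 7 new (d, r, r, r, d, d, d)
  "dqqqrderrdq" → prefix "d" already present; 10 new (q, q, q, r, d, e, r, r, d, q)
  "ereeq" → prefix "ere" already present; 2 new (e, q)
  "ddqeqrrqe" → prefix "dd" already present; 7 new (q, e, q, r, r, q, e)
  "deedrqeer" → prefix "d" already present; 8 new (e, e, d, r, q, e, e, r)
  "dreqeq" → prefix "dr" already present; 4 new (e, q, e, q)
Total nodes = 10 + 10 + 9 + 7 + 10 + 4 + 8 + 3 + 10 + 8 + 2 + 4 + 5 + 1 + 7 + 10 + 2 + 7 + 8 + 4 = 129

129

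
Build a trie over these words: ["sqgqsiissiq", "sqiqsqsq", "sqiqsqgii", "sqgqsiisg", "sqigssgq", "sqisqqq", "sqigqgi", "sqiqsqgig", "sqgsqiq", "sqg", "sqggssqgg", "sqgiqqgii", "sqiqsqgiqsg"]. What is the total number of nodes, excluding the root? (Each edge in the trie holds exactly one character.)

For each word, the new-node count is its length minus the longest prefix already in the trie:
  "sqgqsiissiq" → 11 new (s, q, g, q, s, i, i, s, s, i, q)
  "sqiqsqsq" → prefix "sq" already present; 6 new (i, q, s, q, s, q)
  "sqiqsqgii" → prefix "sqiqsq" already present; 3 new (g, i, i)
  "sqgqsiisg" → prefix "sqgqsiis" already present; 1 new (g)
  "sqigssgq" → prefix "sqi" already present; 5 new (g, s, s, g, q)
  "sqisqqq" → prefix "sqi" already present; 4 new (s, q, q, q)
  "sqigqgi" → prefix "sqig" already present; 3 new (q, g, i)
  "sqiqsqgig" → prefix "sqiqsqgi" already present; 1 new (g)
  "sqgsqiq" → prefix "sqg" already present; 4 new (s, q, i, q)
  "sqg" → prefix "sqg" already present; 0 new (none)
  "sqggssqgg" → prefix "sqg" already present; 6 new (g, s, s, q, g, g)
  "sqgiqqgii" → prefix "sqg" already present; 6 new (i, q, q, g, i, i)
  "sqiqsqgiqsg" → prefix "sqiqsqgi" already present; 3 new (q, s, g)
Total nodes = 11 + 6 + 3 + 1 + 5 + 4 + 3 + 1 + 4 + 0 + 6 + 6 + 3 = 53

53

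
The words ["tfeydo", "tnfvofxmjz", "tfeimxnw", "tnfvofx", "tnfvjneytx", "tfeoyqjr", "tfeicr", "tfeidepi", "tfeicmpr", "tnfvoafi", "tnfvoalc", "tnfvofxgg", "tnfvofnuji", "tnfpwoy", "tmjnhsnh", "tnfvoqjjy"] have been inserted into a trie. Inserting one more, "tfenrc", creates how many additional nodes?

3

The longest prefix of "tfenrc" already in the trie is "tfe" (length 3).
Each of the 3 remaining characters creates one node.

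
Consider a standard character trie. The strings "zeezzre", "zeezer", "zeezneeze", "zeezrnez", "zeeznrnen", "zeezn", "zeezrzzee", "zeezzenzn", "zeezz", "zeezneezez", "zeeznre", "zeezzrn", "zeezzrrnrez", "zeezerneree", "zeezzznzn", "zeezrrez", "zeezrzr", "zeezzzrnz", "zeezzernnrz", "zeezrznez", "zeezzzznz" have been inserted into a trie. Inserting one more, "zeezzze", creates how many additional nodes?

1

"zeezzz" is already a path in the trie; the remaining "e" must be added.
New nodes needed: |"zeezzze"| − 6 = 7 − 6 = 1.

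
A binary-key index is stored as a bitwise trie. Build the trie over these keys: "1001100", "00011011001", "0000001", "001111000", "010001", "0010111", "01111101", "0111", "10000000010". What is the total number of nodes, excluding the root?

52

For each word, the new-node count is its length minus the longest prefix already in the trie:
  "1001100" → 7 new (1, 0, 0, 1, 1, 0, 0)
  "00011011001" → 11 new (0, 0, 0, 1, 1, 0, 1, 1, 0, 0, 1)
  "0000001" → prefix "000" already present; 4 new (0, 0, 0, 1)
  "001111000" → prefix "00" already present; 7 new (1, 1, 1, 1, 0, 0, 0)
  "010001" → prefix "0" already present; 5 new (1, 0, 0, 0, 1)
  "0010111" → prefix "001" already present; 4 new (0, 1, 1, 1)
  "01111101" → prefix "01" already present; 6 new (1, 1, 1, 1, 0, 1)
  "0111" → prefix "0111" already present; 0 new (none)
  "10000000010" → prefix "100" already present; 8 new (0, 0, 0, 0, 0, 0, 1, 0)
Total nodes = 7 + 11 + 4 + 7 + 5 + 4 + 6 + 0 + 8 = 52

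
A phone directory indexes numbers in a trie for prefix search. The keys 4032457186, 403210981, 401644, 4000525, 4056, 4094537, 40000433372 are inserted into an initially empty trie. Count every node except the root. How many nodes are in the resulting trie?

Trace insertions, counting only characters that open a new branch:
  "4032457186" → 10 new (4, 0, 3, 2, 4, 5, 7, 1, 8, 6)
  "403210981" → prefix "4032" already present; 5 new (1, 0, 9, 8, 1)
  "401644" → prefix "40" already present; 4 new (1, 6, 4, 4)
  "4000525" → prefix "40" already present; 5 new (0, 0, 5, 2, 5)
  "4056" → prefix "40" already present; 2 new (5, 6)
  "4094537" → prefix "40" already present; 5 new (9, 4, 5, 3, 7)
  "40000433372" → prefix "4000" already present; 7 new (0, 4, 3, 3, 3, 7, 2)
Total nodes = 10 + 5 + 4 + 5 + 2 + 5 + 7 = 38

38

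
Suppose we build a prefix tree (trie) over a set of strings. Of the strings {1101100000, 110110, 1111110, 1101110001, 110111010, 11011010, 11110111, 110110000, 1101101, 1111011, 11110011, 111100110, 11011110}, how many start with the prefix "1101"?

Walk to "1101"; the words in its subtree are exactly those with that prefix.
Words under "1101": 110110, 110110000, 1101100000, 1101101, 11011010, 1101110001, 110111010, 11011110
Count: 8

8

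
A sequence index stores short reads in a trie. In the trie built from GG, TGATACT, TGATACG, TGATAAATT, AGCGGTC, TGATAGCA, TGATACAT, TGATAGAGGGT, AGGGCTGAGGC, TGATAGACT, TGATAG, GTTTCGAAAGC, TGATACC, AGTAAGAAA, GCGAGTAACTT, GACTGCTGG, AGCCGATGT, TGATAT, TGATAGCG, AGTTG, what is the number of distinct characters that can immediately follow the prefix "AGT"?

2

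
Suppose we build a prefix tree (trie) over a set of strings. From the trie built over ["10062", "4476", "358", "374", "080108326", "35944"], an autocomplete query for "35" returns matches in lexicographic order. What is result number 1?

358

Words with prefix "35", in lexicographic order: "358", "35944"
The 1st is 358.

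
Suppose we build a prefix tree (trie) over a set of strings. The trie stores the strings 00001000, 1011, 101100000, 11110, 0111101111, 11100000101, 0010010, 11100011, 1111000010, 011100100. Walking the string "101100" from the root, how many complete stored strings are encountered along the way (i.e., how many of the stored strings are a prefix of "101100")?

1

Walk "101100" from the root; an end-of-word marker is hit whenever a stored word is a prefix of "101100".
Prefixes of the query that are stored words: "1011"
Count: 1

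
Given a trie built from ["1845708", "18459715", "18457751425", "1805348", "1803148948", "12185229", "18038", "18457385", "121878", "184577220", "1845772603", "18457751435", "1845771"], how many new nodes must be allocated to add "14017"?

4

Walking "14017" from the root, the first 1 characters ("1") follow existing edges; "4" is the first miss.
New nodes needed: |"14017"| − 1 = 5 − 1 = 4.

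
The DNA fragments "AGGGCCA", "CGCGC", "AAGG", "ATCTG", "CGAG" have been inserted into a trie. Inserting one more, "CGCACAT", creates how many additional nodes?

4

Walking "CGCACAT" from the root, the first 3 characters ("CGC") follow existing edges; "A" is the first miss.
Each of the 4 remaining characters creates one node.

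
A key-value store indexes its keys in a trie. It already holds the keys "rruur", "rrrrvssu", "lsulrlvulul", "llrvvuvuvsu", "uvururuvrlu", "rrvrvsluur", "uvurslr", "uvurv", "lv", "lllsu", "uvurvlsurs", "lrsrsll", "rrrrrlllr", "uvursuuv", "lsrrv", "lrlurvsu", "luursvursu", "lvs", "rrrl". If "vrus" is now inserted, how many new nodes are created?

No existing word starts with "v", so every character of "vrus" needs a new node.
4 − 0 = 4 new nodes.

4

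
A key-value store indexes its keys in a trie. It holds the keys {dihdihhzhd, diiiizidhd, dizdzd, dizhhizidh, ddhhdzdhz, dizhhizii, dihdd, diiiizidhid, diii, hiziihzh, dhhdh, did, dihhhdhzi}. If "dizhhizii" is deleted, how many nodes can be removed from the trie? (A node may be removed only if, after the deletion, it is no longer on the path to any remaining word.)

Walk "dizhhizii" from the leaf back toward the root, removing each node that no remaining word uses.
The suffix "i" (1 node) is used only by "dizhhizii"; the node for "dizhhizi" still has the child "d", so pruning stops there.
Nodes removed: 1

1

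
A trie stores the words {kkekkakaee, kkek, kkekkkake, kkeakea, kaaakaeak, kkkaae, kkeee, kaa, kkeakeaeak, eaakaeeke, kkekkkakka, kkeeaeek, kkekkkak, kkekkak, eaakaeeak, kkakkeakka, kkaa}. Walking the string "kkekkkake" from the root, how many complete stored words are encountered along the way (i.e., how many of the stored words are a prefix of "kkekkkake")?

3

Check each prefix of "kkekkkake" against the stored set — each match is an end-marker on the path.
Prefixes of the query that are stored words: "kkek", "kkekkkak", "kkekkkake"
Count: 3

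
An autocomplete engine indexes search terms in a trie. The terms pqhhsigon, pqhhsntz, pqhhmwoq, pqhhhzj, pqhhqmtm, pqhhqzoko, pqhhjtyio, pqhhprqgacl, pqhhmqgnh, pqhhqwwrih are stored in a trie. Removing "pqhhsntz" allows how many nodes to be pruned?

After clearing the end-marker at "pqhhsntz", prune upward until reaching a node still needed by another word.
The suffix "ntz" (3 nodes) is used only by "pqhhsntz"; the node for "pqhhs" still has the child "i", so pruning stops there.
Nodes removed: 3

3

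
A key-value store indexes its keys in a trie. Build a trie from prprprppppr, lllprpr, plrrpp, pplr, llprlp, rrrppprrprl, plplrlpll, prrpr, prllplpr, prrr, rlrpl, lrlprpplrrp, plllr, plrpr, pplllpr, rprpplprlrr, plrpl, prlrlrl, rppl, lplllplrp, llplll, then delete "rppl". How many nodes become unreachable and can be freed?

Walk "rppl" from the leaf back toward the root, removing each node that no remaining word uses.
The suffix "pl" (2 nodes) is used only by "rppl"; the node for "rp" still has the child "r", so pruning stops there.
Nodes removed: 2

2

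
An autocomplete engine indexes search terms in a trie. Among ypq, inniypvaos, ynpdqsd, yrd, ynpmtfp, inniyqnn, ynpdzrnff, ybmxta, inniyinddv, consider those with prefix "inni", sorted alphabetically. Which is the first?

DFS of the "inni" subtree visits, in order: "inniyinddv", "inniypvaos", "inniyqnn"
Position 1: inniyinddv

inniyinddv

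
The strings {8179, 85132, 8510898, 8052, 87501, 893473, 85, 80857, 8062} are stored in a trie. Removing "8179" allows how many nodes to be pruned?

3

Walk "8179" from the leaf back toward the root, removing each node that no remaining word uses.
The suffix "179" (3 nodes) is used only by "8179"; the node for "8" still has the child "5", so pruning stops there.
Nodes removed: 3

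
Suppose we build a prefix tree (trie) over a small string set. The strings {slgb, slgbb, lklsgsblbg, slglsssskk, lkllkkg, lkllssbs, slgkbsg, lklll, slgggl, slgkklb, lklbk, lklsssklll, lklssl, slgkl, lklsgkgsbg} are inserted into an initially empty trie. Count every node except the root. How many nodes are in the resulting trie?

Insert word by word; a character creates a node only if that edge doesn't already exist:
  "slgb" → 4 new (s, l, g, b)
  "slgbb" → prefix "slgb" already present; 1 new (b)
  "lklsgsblbg" → 10 new (l, k, l, s, g, s, b, l, b, g)
  "slglsssskk" → prefix "slg" already present; 7 new (l, s, s, s, s, k, k)
  "lkllkkg" → prefix "lkl" already present; 4 new (l, k, k, g)
  "lkllssbs" → prefix "lkll" already present; 4 new (s, s, b, s)
  "slgkbsg" → prefix "slg" already present; 4 new (k, b, s, g)
  "lklll" → prefix "lkll" already present; 1 new (l)
  "slgggl" → prefix "slg" already present; 3 new (g, g, l)
  "slgkklb" → prefix "slgk" already present; 3 new (k, l, b)
  "lklbk" → prefix "lkl" already present; 2 new (b, k)
  "lklsssklll" → prefix "lkls" already present; 6 new (s, s, k, l, l, l)
  "lklssl" → prefix "lklss" already present; 1 new (l)
  "slgkl" → prefix "slgk" already present; 1 new (l)
  "lklsgkgsbg" → prefix "lklsg" already present; 5 new (k, g, s, b, g)
Total nodes = 4 + 1 + 10 + 7 + 4 + 4 + 4 + 1 + 3 + 3 + 2 + 6 + 1 + 1 + 5 = 56

56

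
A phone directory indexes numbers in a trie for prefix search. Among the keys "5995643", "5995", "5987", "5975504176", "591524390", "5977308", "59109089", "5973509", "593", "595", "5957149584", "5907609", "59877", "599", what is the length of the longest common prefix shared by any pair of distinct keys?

4

The deepest shared node is where two words last agree before diverging.
"5987" and "59877" agree on "5987" (4 characters) before diverging; nothing deeper is shared.
Longest shared-prefix length: 4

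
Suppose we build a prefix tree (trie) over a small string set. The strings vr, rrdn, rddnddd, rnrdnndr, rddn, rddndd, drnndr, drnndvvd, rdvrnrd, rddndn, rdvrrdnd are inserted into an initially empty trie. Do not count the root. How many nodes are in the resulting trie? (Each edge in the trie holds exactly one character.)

Count nodes per top-level branch (shared prefixes stored once):
  'd'-branch (drnndr, drnndvvd): 9 nodes
  'r'-branch (rddn, rddndd, rddnddd, rddndn, rdvrnrd, rdvrrdnd, rnrdnndr, rrdn): 27 nodes
  'v'-branch (vr): 2 nodes
Sum: 38

38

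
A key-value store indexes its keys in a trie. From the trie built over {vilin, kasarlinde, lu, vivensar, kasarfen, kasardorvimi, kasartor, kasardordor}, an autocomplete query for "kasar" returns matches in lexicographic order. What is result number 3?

kasarfen

Filter for "kasar…" and sort: "kasardordor", "kasardorvimi", "kasarfen", "kasarlinde", "kasartor"
Position 3: kasarfen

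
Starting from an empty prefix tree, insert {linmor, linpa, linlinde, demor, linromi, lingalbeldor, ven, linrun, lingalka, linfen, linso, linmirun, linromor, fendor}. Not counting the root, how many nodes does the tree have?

55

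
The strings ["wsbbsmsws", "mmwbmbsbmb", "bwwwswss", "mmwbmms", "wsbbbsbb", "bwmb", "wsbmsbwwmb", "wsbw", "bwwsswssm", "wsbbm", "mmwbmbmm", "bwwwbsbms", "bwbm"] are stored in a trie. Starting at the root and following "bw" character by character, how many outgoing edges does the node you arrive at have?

3

Follow the path "bw" to its node, then look at its outgoing edges.
Characters that immediately follow "bw" among the stored strings: {b, m, w}.
That node has 3 child edges.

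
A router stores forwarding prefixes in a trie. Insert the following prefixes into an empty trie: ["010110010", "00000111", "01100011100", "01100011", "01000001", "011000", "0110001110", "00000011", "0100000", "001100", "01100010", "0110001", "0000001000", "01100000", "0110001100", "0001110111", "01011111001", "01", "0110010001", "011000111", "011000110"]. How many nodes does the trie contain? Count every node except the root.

Count nodes per top-level branch (shared prefixes stored once):
  '0'-branch (0000001000, 00000011, 00000111, 0001110111, 001100, 01, 0100000, 01000001, 010110010, 01011111001, 011000, 01100000, 0110001, 01100010, 01100011, 011000110, 0110001100, 011000111, 0110001110, 01100011100, 0110010001): 63 nodes
Sum: 63

63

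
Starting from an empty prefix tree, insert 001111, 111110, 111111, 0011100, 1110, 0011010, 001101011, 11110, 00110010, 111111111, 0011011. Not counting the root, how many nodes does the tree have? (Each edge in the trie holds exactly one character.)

29

Insert word by word; a character creates a node only if that edge doesn't already exist:
  "001111" → 6 new (0, 0, 1, 1, 1, 1)
  "111110" → 6 new (1, 1, 1, 1, 1, 0)
  "111111" → prefix "11111" already present; 1 new (1)
  "0011100" → prefix "00111" already present; 2 new (0, 0)
  "1110" → prefix "111" already present; 1 new (0)
  "0011010" → prefix "0011" already present; 3 new (0, 1, 0)
  "001101011" → prefix "0011010" already present; 2 new (1, 1)
  "11110" → prefix "1111" already present; 1 new (0)
  "00110010" → prefix "00110" already present; 3 new (0, 1, 0)
  "111111111" → prefix "111111" already present; 3 new (1, 1, 1)
  "0011011" → prefix "001101" already present; 1 new (1)
Total nodes = 6 + 6 + 1 + 2 + 1 + 3 + 2 + 1 + 3 + 3 + 1 = 29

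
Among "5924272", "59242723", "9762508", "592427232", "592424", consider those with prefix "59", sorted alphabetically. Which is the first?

592424

DFS of the "59" subtree visits, in order: "592424", "5924272", "59242723", "592427232"
Position 1: 592424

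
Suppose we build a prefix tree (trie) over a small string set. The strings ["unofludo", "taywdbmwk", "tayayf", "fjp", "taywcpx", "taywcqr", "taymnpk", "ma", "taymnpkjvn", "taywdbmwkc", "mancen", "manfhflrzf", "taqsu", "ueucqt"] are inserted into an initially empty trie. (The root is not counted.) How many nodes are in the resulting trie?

Count nodes per top-level branch (shared prefixes stored once):
  'f'-branch (fjp): 3 nodes
  'm'-branch (ma, mancen, manfhflrzf): 13 nodes
  't'-branch (taqsu, tayayf, taymnpk, taymnpkjvn, taywcpx, taywcqr, taywdbmwk, taywdbmwkc): 28 nodes
  'u'-branch (ueucqt, unofludo): 13 nodes
Sum: 57

57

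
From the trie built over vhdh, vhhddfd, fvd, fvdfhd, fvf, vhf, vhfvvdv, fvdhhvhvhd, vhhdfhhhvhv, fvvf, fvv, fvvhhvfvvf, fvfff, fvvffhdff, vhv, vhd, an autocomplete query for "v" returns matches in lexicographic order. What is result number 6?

Words with prefix "v", in lexicographic order: "vhd", "vhdh", "vhf", "vhfvvdv", "vhhddfd", "vhhdfhhhvhv", "vhv"
The 6th is vhhdfhhhvhv.

vhhdfhhhvhv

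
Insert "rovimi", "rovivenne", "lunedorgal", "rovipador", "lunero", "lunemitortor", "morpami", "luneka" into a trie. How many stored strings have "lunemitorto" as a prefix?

Walk to "lunemitorto"; the words in its subtree are exactly those with that prefix.
Words under "lunemitorto": lunemitortor
Count: 1

1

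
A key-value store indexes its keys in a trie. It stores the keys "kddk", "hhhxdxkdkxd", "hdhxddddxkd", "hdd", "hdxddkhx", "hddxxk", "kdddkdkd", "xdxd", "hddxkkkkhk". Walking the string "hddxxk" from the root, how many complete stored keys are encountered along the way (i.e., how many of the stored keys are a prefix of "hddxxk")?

2

Check each prefix of "hddxxk" against the stored set — each match is an end-marker on the path.
Prefixes of the query that are stored words: "hdd", "hddxxk"
Count: 2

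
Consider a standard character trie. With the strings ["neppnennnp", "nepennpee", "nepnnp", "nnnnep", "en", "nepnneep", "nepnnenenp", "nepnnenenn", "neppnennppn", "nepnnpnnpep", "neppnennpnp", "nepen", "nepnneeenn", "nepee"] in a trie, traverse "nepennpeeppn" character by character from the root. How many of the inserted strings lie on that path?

2

Check each prefix of "nepennpeeppn" against the stored set — each match is an end-marker on the path.
Prefixes of the query that are stored words: "nepen", "nepennpee"
Count: 2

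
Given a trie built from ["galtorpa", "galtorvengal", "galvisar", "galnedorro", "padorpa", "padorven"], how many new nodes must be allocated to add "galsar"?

3

The longest prefix of "galsar" already in the trie is "gal" (length 3).
Each of the 3 remaining characters creates one node.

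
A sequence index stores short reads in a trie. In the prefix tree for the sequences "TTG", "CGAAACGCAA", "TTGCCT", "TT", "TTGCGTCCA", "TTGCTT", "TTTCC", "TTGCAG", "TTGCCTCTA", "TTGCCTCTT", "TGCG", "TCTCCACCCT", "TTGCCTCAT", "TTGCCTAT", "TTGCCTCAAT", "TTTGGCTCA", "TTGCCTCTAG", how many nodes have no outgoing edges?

A leaf is a node with no children — equivalently, the end of a word that is not a proper prefix of any other stored word.
Those words: "CGAAACGCAA", "TCTCCACCCT", "TGCG", "TTGCAG", "TTGCCTAT", "TTGCCTCAAT", "TTGCCTCAT", "TTGCCTCTAG", "TTGCCTCTT", "TTGCGTCCA", "TTGCTT", "TTTCC", "TTTGGCTCA"
Leaf count: 13

13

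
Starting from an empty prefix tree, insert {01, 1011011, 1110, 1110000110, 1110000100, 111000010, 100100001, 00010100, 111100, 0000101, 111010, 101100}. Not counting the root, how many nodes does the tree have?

44

For each word, the new-node count is its length minus the longest prefix already in the trie:
  "01" → 2 new (0, 1)
  "1011011" → 7 new (1, 0, 1, 1, 0, 1, 1)
  "1110" → prefix "1" already present; 3 new (1, 1, 0)
  "1110000110" → prefix "1110" already present; 6 new (0, 0, 0, 1, 1, 0)
  "1110000100" → prefix "11100001" already present; 2 new (0, 0)
  "111000010" → prefix "111000010" already present; 0 new (none)
  "100100001" → prefix "10" already present; 7 new (0, 1, 0, 0, 0, 0, 1)
  "00010100" → prefix "0" already present; 7 new (0, 0, 1, 0, 1, 0, 0)
  "111100" → prefix "111" already present; 3 new (1, 0, 0)
  "0000101" → prefix "000" already present; 4 new (0, 1, 0, 1)
  "111010" → prefix "1110" already present; 2 new (1, 0)
  "101100" → prefix "10110" already present; 1 new (0)
Total nodes = 2 + 7 + 3 + 6 + 2 + 0 + 7 + 7 + 3 + 4 + 2 + 1 = 44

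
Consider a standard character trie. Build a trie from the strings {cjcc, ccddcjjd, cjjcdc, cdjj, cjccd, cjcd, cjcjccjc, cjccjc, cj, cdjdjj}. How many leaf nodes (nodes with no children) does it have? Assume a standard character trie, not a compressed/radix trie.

A leaf is a node with no children — equivalently, the end of a word that is not a proper prefix of any other stored word.
Those words: "ccddcjjd", "cdjdjj", "cdjj", "cjccd", "cjccjc", "cjcd", "cjcjccjc", "cjjcdc"
Leaf count: 8

8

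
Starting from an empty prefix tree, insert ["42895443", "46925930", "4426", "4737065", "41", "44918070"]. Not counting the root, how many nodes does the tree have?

31

Insert word by word; a character creates a node only if that edge doesn't already exist:
  "42895443" → 8 new (4, 2, 8, 9, 5, 4, 4, 3)
  "46925930" → prefix "4" already present; 7 new (6, 9, 2, 5, 9, 3, 0)
  "4426" → prefix "4" already present; 3 new (4, 2, 6)
  "4737065" → prefix "4" already present; 6 new (7, 3, 7, 0, 6, 5)
  "41" → prefix "4" already present; 1 new (1)
  "44918070" → prefix "44" already present; 6 new (9, 1, 8, 0, 7, 0)
Total nodes = 8 + 7 + 3 + 6 + 1 + 6 = 31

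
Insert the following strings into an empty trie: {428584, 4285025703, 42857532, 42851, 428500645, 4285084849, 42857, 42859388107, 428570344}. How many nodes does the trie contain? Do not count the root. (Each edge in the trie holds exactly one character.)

37

Insert word by word; a character creates a node only if that edge doesn't already exist:
  "428584" → 6 new (4, 2, 8, 5, 8, 4)
  "4285025703" → prefix "4285" already present; 6 new (0, 2, 5, 7, 0, 3)
  "42857532" → prefix "4285" already present; 4 new (7, 5, 3, 2)
  "42851" → prefix "4285" already present; 1 new (1)
  "428500645" → prefix "42850" already present; 4 new (0, 6, 4, 5)
  "4285084849" → prefix "42850" already present; 5 new (8, 4, 8, 4, 9)
  "42857" → prefix "42857" already present; 0 new (none)
  "42859388107" → prefix "4285" already present; 7 new (9, 3, 8, 8, 1, 0, 7)
  "428570344" → prefix "42857" already present; 4 new (0, 3, 4, 4)
Total nodes = 6 + 6 + 4 + 1 + 4 + 5 + 0 + 7 + 4 = 37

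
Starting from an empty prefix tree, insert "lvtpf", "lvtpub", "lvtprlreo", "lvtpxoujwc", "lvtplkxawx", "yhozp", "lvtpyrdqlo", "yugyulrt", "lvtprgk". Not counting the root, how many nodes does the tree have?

Count nodes per top-level branch (shared prefixes stored once):
  'l'-branch (lvtpf, lvtplkxawx, lvtprgk, lvtprlreo, lvtpub, lvtpxoujwc, lvtpyrdqlo): 32 nodes
  'y'-branch (yhozp, yugyulrt): 12 nodes
Sum: 44

44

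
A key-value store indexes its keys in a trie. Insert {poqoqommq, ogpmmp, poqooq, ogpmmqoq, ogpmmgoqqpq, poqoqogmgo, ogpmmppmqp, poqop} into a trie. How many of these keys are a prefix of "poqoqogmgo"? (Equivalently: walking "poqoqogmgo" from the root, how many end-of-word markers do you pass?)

1

Walk "poqoqogmgo" from the root; an end-of-word marker is hit whenever a stored word is a prefix of "poqoqogmgo".
Prefixes of the query that are stored words: "poqoqogmgo"
Count: 1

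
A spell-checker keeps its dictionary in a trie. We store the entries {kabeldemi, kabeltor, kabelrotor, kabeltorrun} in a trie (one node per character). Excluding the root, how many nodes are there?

For each word, the new-node count is its length minus the longest prefix already in the trie:
  "kabeldemi" → 9 new (k, a, b, e, l, d, e, m, i)
  "kabeltor" → prefix "kabel" already present; 3 new (t, o, r)
  "kabelrotor" → prefix "kabel" already present; 5 new (r, o, t, o, r)
  "kabeltorrun" → prefix "kabeltor" already present; 3 new (r, u, n)
Total nodes = 9 + 3 + 5 + 3 = 20

20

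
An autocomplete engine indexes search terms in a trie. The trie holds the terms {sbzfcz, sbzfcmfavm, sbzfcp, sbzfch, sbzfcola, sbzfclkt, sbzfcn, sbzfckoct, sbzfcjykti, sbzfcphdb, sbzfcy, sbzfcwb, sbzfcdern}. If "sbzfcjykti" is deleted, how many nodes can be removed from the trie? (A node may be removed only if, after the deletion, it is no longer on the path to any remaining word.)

5

Walk "sbzfcjykti" from the leaf back toward the root, removing each node that no remaining word uses.
The suffix "jykti" (5 nodes) is used only by "sbzfcjykti"; the node for "sbzfc" still has the child "z", so pruning stops there.
Nodes removed: 5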